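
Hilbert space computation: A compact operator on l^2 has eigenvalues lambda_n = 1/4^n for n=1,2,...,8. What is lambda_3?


The eigenvalue formula gives lambda_3 = 1/4^3
= 1/64
= 0.0156

0.0156


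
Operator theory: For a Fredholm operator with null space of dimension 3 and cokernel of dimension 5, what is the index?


The Fredholm index is defined as ind(T) = dim(ker T) - dim(coker T)
= 3 - 5
= -2

-2


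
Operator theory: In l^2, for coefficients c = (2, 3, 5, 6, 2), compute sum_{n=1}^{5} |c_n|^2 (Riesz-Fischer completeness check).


sum |c_n|^2 = 2^2 + 3^2 + 5^2 + 6^2 + 2^2
= 4 + 9 + 25 + 36 + 4
= 78

78


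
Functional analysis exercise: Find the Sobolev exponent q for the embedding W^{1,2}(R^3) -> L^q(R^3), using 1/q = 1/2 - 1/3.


Using the Sobolev embedding formula: 1/q = 1/p - k/n
1/q = 1/2 - 1/3 = 1/6
q = 1/(1/6) = 6

6.0000


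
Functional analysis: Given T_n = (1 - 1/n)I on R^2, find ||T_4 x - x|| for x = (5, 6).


T_4 x - x = (1 - 1/4)x - x = -x/4
||x|| = sqrt(61) = 7.8102
||T_4 x - x|| = ||x||/4 = 7.8102/4 = 1.9526

1.9526


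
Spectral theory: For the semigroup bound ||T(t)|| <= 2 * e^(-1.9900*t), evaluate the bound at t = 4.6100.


||T(4.6100)|| <= 2 * exp(-1.9900 * 4.6100)
= 2 * exp(-9.1739)
= 2 * 1.0371e-04
= 2.0742e-04

2.0742e-04


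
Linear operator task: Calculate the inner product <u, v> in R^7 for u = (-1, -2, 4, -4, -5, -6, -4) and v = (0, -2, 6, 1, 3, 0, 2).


Computing the standard inner product <u, v> = sum u_i * v_i
= -1*0 + -2*-2 + 4*6 + -4*1 + -5*3 + -6*0 + -4*2
= 0 + 4 + 24 + -4 + -15 + 0 + -8
= 1

1


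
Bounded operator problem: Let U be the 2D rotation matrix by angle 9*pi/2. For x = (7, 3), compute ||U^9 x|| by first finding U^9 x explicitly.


U is a rotation by theta = 9*pi/2
U^9 = rotation by 9*theta = 81*pi/2 = 1*pi/2 (mod 2*pi)
cos(1*pi/2) = 0.0000, sin(1*pi/2) = 1.0000
U^9 x = (0.0000 * 7 - 1.0000 * 3, 1.0000 * 7 + 0.0000 * 3)
= (-3.0000, 7.0000)
||U^9 x|| = sqrt((-3.0000)^2 + 7.0000^2) = sqrt(58.0000) = 7.6158

7.6158


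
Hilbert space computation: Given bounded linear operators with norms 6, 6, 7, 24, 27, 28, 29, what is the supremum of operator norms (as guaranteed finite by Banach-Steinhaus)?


By the Uniform Boundedness Principle, the supremum of norms is finite.
sup_k ||T_k|| = max(6, 6, 7, 24, 27, 28, 29) = 29

29


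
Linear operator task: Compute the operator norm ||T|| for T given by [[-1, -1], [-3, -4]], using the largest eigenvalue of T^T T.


A^T A = [[10, 13], [13, 17]]
trace(A^T A) = 27, det(A^T A) = 1
discriminant = 27^2 - 4*1 = 725
Largest eigenvalue of A^T A = (trace + sqrt(disc))/2 = 26.9629
||T|| = sqrt(26.9629) = 5.1926

5.1926


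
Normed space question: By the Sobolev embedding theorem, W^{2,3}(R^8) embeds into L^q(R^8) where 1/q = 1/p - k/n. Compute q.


Using the Sobolev embedding formula: 1/q = 1/p - k/n
1/q = 1/3 - 2/8 = 1/12
q = 1/(1/12) = 12

12.0000


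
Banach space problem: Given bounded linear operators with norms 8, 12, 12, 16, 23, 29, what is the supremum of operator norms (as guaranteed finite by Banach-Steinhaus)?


By the Uniform Boundedness Principle, the supremum of norms is finite.
sup_k ||T_k|| = max(8, 12, 12, 16, 23, 29) = 29

29


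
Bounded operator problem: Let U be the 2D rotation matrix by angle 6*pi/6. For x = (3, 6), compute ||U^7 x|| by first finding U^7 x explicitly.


U is a rotation by theta = 6*pi/6
U^7 = rotation by 7*theta = 42*pi/6 = 6*pi/6 (mod 2*pi)
cos(6*pi/6) = -1.0000, sin(6*pi/6) = 0.0000
U^7 x = (-1.0000 * 3 - 0.0000 * 6, 0.0000 * 3 + -1.0000 * 6)
= (-3.0000, -6.0000)
||U^7 x|| = sqrt((-3.0000)^2 + (-6.0000)^2) = sqrt(45.0000) = 6.7082

6.7082


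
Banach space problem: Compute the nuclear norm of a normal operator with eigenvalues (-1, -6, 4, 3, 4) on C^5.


For a normal operator, singular values equal |eigenvalues|.
Trace norm = sum |lambda_i| = 1 + 6 + 4 + 3 + 4
= 18

18


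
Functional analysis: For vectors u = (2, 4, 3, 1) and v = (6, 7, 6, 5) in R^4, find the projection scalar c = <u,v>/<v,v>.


Computing <u,v> = 2*6 + 4*7 + 3*6 + 1*5 = 63
Computing <v,v> = 6^2 + 7^2 + 6^2 + 5^2 = 146
Projection coefficient = 63/146 = 0.4315

0.4315


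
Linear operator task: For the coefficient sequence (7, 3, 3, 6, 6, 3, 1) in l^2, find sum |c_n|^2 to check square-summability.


sum |c_n|^2 = 7^2 + 3^2 + 3^2 + 6^2 + 6^2 + 3^2 + 1^2
= 49 + 9 + 9 + 36 + 36 + 9 + 1
= 149

149


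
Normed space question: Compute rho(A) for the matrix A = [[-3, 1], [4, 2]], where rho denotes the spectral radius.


For a 2x2 matrix, eigenvalues satisfy lambda^2 - (trace)*lambda + det = 0
trace = -3 + 2 = -1
det = -3*2 - 1*4 = -10
discriminant = (-1)^2 - 4*(-10) = 41
spectral radius = max |eigenvalue| = 3.7016

3.7016


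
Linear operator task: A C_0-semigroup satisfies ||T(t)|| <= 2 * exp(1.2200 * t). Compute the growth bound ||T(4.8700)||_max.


||T(4.8700)|| <= 2 * exp(1.2200 * 4.8700)
= 2 * exp(5.9414)
= 2 * 380.4672
= 760.9344

760.9344


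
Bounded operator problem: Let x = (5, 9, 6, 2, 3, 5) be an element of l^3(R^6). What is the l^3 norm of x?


The l^3 norm = (sum |x_i|^3)^(1/3)
Sum of 3th powers = 125 + 729 + 216 + 8 + 27 + 125 = 1230
||x||_3 = (1230)^(1/3) = 10.7144

10.7144


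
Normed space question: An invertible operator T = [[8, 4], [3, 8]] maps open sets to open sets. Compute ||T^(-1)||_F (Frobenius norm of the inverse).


det(T) = 8*8 - 4*3 = 52
T^(-1) = (1/52) * [[8, -4], [-3, 8]] = [[0.1538, -0.0769], [-0.0577, 0.1538]]
||T^(-1)||_F^2 = 0.1538^2 + (-0.0769)^2 + (-0.0577)^2 + 0.1538^2 = 0.0566
||T^(-1)||_F = sqrt(0.0566) = 0.2379

0.2379


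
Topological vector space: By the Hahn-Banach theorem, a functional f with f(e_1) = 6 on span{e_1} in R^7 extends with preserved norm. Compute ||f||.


The norm of f is given by ||f|| = sup_{||x||=1} |f(x)|.
On span{e_1}, ||e_1|| = 1, so ||f|| = |f(e_1)| / ||e_1||
= |6| / 1 = 6.0000

6.0000


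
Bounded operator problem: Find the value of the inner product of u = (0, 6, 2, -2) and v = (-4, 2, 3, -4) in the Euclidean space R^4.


Computing the standard inner product <u, v> = sum u_i * v_i
= 0*-4 + 6*2 + 2*3 + -2*-4
= 0 + 12 + 6 + 8
= 26

26


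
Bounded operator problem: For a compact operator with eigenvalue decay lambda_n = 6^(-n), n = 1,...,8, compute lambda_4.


The eigenvalue formula gives lambda_4 = 1/6^4
= 1/1296
= 7.7160e-04

7.7160e-04


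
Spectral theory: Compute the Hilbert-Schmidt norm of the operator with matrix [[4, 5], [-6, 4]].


The Hilbert-Schmidt norm is sqrt(sum of squares of all entries).
Sum of squares = 4^2 + 5^2 + (-6)^2 + 4^2
= 16 + 25 + 36 + 16 = 93
||T||_HS = sqrt(93) = 9.6437

9.6437


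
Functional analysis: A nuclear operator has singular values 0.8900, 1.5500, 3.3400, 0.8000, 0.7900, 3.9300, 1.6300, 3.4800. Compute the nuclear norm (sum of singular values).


The nuclear norm is the sum of all singular values.
||T||_1 = 0.8900 + 1.5500 + 3.3400 + 0.8000 + 0.7900 + 3.9300 + 1.6300 + 3.4800
= 16.4100

16.4100


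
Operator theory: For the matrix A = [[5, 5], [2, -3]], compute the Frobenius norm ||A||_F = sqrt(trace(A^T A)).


||A||_F^2 = sum a_ij^2
= 5^2 + 5^2 + 2^2 + (-3)^2
= 25 + 25 + 4 + 9 = 63
||A||_F = sqrt(63) = 7.9373

7.9373


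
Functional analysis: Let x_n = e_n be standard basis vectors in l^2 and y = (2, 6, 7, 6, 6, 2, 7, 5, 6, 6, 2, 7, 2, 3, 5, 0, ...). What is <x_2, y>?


x_2 = e_2 is the standard basis vector with 1 in position 2.
<x_2, y> = y_2 = 6
As n -> infinity, <x_n, y> -> 0, confirming weak convergence of (x_n) to 0.

6


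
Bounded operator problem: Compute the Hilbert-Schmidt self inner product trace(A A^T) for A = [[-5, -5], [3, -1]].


trace(A * A^T) = sum of squares of all entries
= (-5)^2 + (-5)^2 + 3^2 + (-1)^2
= 25 + 25 + 9 + 1
= 60

60


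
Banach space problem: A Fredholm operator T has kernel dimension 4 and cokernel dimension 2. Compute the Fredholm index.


The Fredholm index is defined as ind(T) = dim(ker T) - dim(coker T)
= 4 - 2
= 2

2


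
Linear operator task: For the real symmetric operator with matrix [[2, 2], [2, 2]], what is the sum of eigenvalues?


For a self-adjoint (symmetric) matrix, the eigenvalues are real.
The sum of eigenvalues equals the trace of the matrix.
trace = 2 + 2 = 4

4


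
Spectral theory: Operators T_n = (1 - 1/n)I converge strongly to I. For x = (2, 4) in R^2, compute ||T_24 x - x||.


T_24 x - x = (1 - 1/24)x - x = -x/24
||x|| = sqrt(20) = 4.4721
||T_24 x - x|| = ||x||/24 = 4.4721/24 = 0.1863

0.1863


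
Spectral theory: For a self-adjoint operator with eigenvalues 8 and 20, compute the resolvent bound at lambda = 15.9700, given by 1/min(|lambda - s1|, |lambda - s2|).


dist(15.9700, {8, 20}) = min(|15.9700 - 8|, |15.9700 - 20|)
= min(7.9700, 4.0300) = 4.0300
Resolvent bound = 1/4.0300 = 0.2481

0.2481


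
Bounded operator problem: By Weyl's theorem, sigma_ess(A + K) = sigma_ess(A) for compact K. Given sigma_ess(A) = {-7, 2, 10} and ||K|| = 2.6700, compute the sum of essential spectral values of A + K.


By Weyl's theorem, the essential spectrum is invariant under compact perturbations.
sigma_ess(A + K) = sigma_ess(A) = {-7, 2, 10}
Sum = -7 + 2 + 10 = 5

5


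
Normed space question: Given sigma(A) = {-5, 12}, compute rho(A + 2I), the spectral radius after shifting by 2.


Spectrum of A + 2I = {-3, 14}
Spectral radius = max |lambda| over the shifted spectrum
= max(3, 14) = 14

14


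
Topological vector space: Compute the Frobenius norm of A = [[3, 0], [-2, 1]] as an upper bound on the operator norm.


||A||_F^2 = sum a_ij^2
= 3^2 + 0^2 + (-2)^2 + 1^2
= 9 + 0 + 4 + 1 = 14
||A||_F = sqrt(14) = 3.7417

3.7417


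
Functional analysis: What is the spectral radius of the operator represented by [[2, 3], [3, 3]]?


For a 2x2 matrix, eigenvalues satisfy lambda^2 - (trace)*lambda + det = 0
trace = 2 + 3 = 5
det = 2*3 - 3*3 = -3
discriminant = 5^2 - 4*(-3) = 37
spectral radius = max |eigenvalue| = 5.5414

5.5414


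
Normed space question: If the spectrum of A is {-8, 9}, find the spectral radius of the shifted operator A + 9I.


Spectrum of A + 9I = {1, 18}
Spectral radius = max |lambda| over the shifted spectrum
= max(1, 18) = 18

18


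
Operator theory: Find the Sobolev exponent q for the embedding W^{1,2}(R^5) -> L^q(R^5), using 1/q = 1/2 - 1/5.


Using the Sobolev embedding formula: 1/q = 1/p - k/n
1/q = 1/2 - 1/5 = 3/10
q = 1/(3/10) = 10/3 = 3.3333

3.3333


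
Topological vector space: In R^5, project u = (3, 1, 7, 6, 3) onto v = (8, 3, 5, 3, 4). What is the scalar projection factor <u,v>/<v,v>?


Computing <u,v> = 3*8 + 1*3 + 7*5 + 6*3 + 3*4 = 92
Computing <v,v> = 8^2 + 3^2 + 5^2 + 3^2 + 4^2 = 123
Projection coefficient = 92/123 = 0.7480

0.7480


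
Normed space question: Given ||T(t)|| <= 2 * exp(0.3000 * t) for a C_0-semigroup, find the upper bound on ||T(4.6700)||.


||T(4.6700)|| <= 2 * exp(0.3000 * 4.6700)
= 2 * exp(1.4010)
= 2 * 4.0593
= 8.1185

8.1185


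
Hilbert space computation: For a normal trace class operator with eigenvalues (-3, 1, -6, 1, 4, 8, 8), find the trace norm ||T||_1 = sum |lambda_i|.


For a normal operator, singular values equal |eigenvalues|.
Trace norm = sum |lambda_i| = 3 + 1 + 6 + 1 + 4 + 8 + 8
= 31

31


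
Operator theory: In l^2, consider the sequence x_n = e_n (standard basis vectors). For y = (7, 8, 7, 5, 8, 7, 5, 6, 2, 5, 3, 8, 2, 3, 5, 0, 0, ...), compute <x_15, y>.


x_15 = e_15 is the standard basis vector with 1 in position 15.
<x_15, y> = y_15 = 5
As n -> infinity, <x_n, y> -> 0, confirming weak convergence of (x_n) to 0.

5


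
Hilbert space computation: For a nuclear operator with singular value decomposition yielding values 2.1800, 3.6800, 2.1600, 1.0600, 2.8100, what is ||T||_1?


The nuclear norm is the sum of all singular values.
||T||_1 = 2.1800 + 3.6800 + 2.1600 + 1.0600 + 2.8100
= 11.8900

11.8900


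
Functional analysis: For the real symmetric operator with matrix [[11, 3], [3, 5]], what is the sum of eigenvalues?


For a self-adjoint (symmetric) matrix, the eigenvalues are real.
The sum of eigenvalues equals the trace of the matrix.
trace = 11 + 5 = 16

16


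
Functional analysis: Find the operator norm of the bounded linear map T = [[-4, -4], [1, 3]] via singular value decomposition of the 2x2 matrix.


A^T A = [[17, 19], [19, 25]]
trace(A^T A) = 42, det(A^T A) = 64
discriminant = 42^2 - 4*64 = 1508
Largest eigenvalue of A^T A = (trace + sqrt(disc))/2 = 40.4165
||T|| = sqrt(40.4165) = 6.3574

6.3574


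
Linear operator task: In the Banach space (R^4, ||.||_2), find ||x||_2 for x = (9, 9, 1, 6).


The l^2 norm = (sum |x_i|^2)^(1/2)
Sum of 2th powers = 81 + 81 + 1 + 36 = 199
||x||_2 = (199)^(1/2) = 14.1067

14.1067


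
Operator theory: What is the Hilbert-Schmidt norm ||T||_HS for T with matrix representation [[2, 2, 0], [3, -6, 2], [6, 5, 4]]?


The Hilbert-Schmidt norm is sqrt(sum of squares of all entries).
Sum of squares = 2^2 + 2^2 + 0^2 + 3^2 + (-6)^2 + 2^2 + 6^2 + 5^2 + 4^2
= 4 + 4 + 0 + 9 + 36 + 4 + 36 + 25 + 16 = 134
||T||_HS = sqrt(134) = 11.5758

11.5758


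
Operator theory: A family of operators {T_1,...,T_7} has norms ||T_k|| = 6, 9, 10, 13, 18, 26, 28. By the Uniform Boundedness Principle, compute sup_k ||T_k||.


By the Uniform Boundedness Principle, the supremum of norms is finite.
sup_k ||T_k|| = max(6, 9, 10, 13, 18, 26, 28) = 28

28


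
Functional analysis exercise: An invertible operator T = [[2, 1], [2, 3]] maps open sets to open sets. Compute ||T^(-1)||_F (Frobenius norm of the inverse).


det(T) = 2*3 - 1*2 = 4
T^(-1) = (1/4) * [[3, -1], [-2, 2]] = [[0.7500, -0.2500], [-0.5000, 0.5000]]
||T^(-1)||_F^2 = 0.7500^2 + (-0.2500)^2 + (-0.5000)^2 + 0.5000^2 = 1.1250
||T^(-1)||_F = sqrt(1.1250) = 1.0607

1.0607


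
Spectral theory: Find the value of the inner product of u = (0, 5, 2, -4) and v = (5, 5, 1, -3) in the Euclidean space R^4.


Computing the standard inner product <u, v> = sum u_i * v_i
= 0*5 + 5*5 + 2*1 + -4*-3
= 0 + 25 + 2 + 12
= 39

39


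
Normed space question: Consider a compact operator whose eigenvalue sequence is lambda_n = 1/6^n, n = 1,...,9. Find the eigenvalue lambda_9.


The eigenvalue formula gives lambda_9 = 1/6^9
= 1/10077696
= 9.9229e-08

9.9229e-08


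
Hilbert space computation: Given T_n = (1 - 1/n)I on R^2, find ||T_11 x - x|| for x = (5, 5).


T_11 x - x = (1 - 1/11)x - x = -x/11
||x|| = sqrt(50) = 7.0711
||T_11 x - x|| = ||x||/11 = 7.0711/11 = 0.6428

0.6428


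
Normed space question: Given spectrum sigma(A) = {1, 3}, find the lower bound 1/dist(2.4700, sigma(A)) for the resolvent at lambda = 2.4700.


dist(2.4700, {1, 3}) = min(|2.4700 - 1|, |2.4700 - 3|)
= min(1.4700, 0.5300) = 0.5300
Resolvent bound = 1/0.5300 = 1.8868

1.8868


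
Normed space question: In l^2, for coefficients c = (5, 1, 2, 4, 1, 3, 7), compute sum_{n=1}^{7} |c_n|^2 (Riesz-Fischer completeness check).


sum |c_n|^2 = 5^2 + 1^2 + 2^2 + 4^2 + 1^2 + 3^2 + 7^2
= 25 + 1 + 4 + 16 + 1 + 9 + 49
= 105

105


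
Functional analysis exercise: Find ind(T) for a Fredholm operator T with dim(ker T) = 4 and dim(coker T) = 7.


The Fredholm index is defined as ind(T) = dim(ker T) - dim(coker T)
= 4 - 7
= -3

-3


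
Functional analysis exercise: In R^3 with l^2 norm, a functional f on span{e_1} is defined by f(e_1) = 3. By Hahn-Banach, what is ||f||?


The norm of f is given by ||f|| = sup_{||x||=1} |f(x)|.
On span{e_1}, ||e_1|| = 1, so ||f|| = |f(e_1)| / ||e_1||
= |3| / 1 = 3.0000

3.0000


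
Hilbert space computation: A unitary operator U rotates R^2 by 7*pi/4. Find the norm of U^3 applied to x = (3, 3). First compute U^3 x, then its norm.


U is a rotation by theta = 7*pi/4
U^3 = rotation by 3*theta = 21*pi/4 = 5*pi/4 (mod 2*pi)
cos(5*pi/4) = -0.7071, sin(5*pi/4) = -0.7071
U^3 x = (-0.7071 * 3 - -0.7071 * 3, -0.7071 * 3 + -0.7071 * 3)
= (0.0000, -4.2426)
||U^3 x|| = sqrt(0.0000^2 + (-4.2426)^2) = sqrt(18.0000) = 4.2426

4.2426


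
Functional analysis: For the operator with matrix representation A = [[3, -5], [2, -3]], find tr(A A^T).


trace(A * A^T) = sum of squares of all entries
= 3^2 + (-5)^2 + 2^2 + (-3)^2
= 9 + 25 + 4 + 9
= 47

47


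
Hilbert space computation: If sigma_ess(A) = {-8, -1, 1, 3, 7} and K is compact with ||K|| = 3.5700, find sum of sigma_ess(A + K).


By Weyl's theorem, the essential spectrum is invariant under compact perturbations.
sigma_ess(A + K) = sigma_ess(A) = {-8, -1, 1, 3, 7}
Sum = -8 + -1 + 1 + 3 + 7 = 2

2


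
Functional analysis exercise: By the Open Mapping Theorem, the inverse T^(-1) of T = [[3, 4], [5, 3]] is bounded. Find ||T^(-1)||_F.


det(T) = 3*3 - 4*5 = -11
T^(-1) = (1/-11) * [[3, -4], [-5, 3]] = [[-0.2727, 0.3636], [0.4545, -0.2727]]
||T^(-1)||_F^2 = (-0.2727)^2 + 0.3636^2 + 0.4545^2 + (-0.2727)^2 = 0.4876
||T^(-1)||_F = sqrt(0.4876) = 0.6983

0.6983


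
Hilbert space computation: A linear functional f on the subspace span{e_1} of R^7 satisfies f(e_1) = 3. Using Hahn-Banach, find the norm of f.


The norm of f is given by ||f|| = sup_{||x||=1} |f(x)|.
On span{e_1}, ||e_1|| = 1, so ||f|| = |f(e_1)| / ||e_1||
= |3| / 1 = 3.0000

3.0000


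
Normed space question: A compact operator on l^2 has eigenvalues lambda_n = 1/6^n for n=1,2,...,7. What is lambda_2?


The eigenvalue formula gives lambda_2 = 1/6^2
= 1/36
= 0.0278

0.0278


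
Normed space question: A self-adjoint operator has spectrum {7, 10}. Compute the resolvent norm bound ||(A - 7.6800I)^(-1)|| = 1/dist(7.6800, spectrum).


dist(7.6800, {7, 10}) = min(|7.6800 - 7|, |7.6800 - 10|)
= min(0.6800, 2.3200) = 0.6800
Resolvent bound = 1/0.6800 = 1.4706

1.4706


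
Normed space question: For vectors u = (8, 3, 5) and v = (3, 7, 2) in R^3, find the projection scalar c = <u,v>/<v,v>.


Computing <u,v> = 8*3 + 3*7 + 5*2 = 55
Computing <v,v> = 3^2 + 7^2 + 2^2 = 62
Projection coefficient = 55/62 = 0.8871

0.8871


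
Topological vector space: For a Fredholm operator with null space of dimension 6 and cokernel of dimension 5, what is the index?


The Fredholm index is defined as ind(T) = dim(ker T) - dim(coker T)
= 6 - 5
= 1

1


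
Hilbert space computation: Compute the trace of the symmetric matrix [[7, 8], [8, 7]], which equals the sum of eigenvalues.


For a self-adjoint (symmetric) matrix, the eigenvalues are real.
The sum of eigenvalues equals the trace of the matrix.
trace = 7 + 7 = 14

14


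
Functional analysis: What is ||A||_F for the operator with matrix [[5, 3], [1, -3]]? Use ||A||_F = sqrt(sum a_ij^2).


||A||_F^2 = sum a_ij^2
= 5^2 + 3^2 + 1^2 + (-3)^2
= 25 + 9 + 1 + 9 = 44
||A||_F = sqrt(44) = 6.6332

6.6332


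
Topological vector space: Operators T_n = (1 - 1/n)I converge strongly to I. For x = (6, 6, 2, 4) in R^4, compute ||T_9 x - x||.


T_9 x - x = (1 - 1/9)x - x = -x/9
||x|| = sqrt(92) = 9.5917
||T_9 x - x|| = ||x||/9 = 9.5917/9 = 1.0657

1.0657


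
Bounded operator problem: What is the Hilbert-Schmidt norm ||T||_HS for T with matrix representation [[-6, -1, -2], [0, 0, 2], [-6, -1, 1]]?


The Hilbert-Schmidt norm is sqrt(sum of squares of all entries).
Sum of squares = (-6)^2 + (-1)^2 + (-2)^2 + 0^2 + 0^2 + 2^2 + (-6)^2 + (-1)^2 + 1^2
= 36 + 1 + 4 + 0 + 0 + 4 + 36 + 1 + 1 = 83
||T||_HS = sqrt(83) = 9.1104

9.1104


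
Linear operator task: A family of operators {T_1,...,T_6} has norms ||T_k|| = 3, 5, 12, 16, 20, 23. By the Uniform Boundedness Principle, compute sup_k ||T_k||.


By the Uniform Boundedness Principle, the supremum of norms is finite.
sup_k ||T_k|| = max(3, 5, 12, 16, 20, 23) = 23

23


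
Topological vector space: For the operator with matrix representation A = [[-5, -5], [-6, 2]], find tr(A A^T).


trace(A * A^T) = sum of squares of all entries
= (-5)^2 + (-5)^2 + (-6)^2 + 2^2
= 25 + 25 + 36 + 4
= 90

90


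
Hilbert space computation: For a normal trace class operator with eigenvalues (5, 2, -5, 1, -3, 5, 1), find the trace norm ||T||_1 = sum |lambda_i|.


For a normal operator, singular values equal |eigenvalues|.
Trace norm = sum |lambda_i| = 5 + 2 + 5 + 1 + 3 + 5 + 1
= 22

22


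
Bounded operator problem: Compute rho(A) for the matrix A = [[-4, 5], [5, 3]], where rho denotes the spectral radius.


For a 2x2 matrix, eigenvalues satisfy lambda^2 - (trace)*lambda + det = 0
trace = -4 + 3 = -1
det = -4*3 - 5*5 = -37
discriminant = (-1)^2 - 4*(-37) = 149
spectral radius = max |eigenvalue| = 6.6033

6.6033


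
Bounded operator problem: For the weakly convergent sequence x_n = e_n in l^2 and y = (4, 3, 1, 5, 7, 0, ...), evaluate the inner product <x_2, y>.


x_2 = e_2 is the standard basis vector with 1 in position 2.
<x_2, y> = y_2 = 3
As n -> infinity, <x_n, y> -> 0, confirming weak convergence of (x_n) to 0.

3


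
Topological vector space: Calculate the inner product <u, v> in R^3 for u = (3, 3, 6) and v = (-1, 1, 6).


Computing the standard inner product <u, v> = sum u_i * v_i
= 3*-1 + 3*1 + 6*6
= -3 + 3 + 36
= 36

36


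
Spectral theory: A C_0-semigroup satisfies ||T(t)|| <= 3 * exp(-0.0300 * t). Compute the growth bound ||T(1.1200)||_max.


||T(1.1200)|| <= 3 * exp(-0.0300 * 1.1200)
= 3 * exp(-0.0336)
= 3 * 0.9670
= 2.9009

2.9009


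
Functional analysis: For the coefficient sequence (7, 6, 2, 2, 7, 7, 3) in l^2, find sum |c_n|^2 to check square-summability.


sum |c_n|^2 = 7^2 + 6^2 + 2^2 + 2^2 + 7^2 + 7^2 + 3^2
= 49 + 36 + 4 + 4 + 49 + 49 + 9
= 200

200


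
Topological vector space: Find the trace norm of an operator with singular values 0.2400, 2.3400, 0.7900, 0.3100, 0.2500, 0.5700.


The nuclear norm is the sum of all singular values.
||T||_1 = 0.2400 + 2.3400 + 0.7900 + 0.3100 + 0.2500 + 0.5700
= 4.5000

4.5000


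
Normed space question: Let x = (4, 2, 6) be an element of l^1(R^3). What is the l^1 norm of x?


The l^1 norm equals the sum of absolute values of all components.
||x||_1 = 4 + 2 + 6
= 12

12.0000


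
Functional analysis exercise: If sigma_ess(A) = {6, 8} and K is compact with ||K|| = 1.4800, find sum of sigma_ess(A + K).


By Weyl's theorem, the essential spectrum is invariant under compact perturbations.
sigma_ess(A + K) = sigma_ess(A) = {6, 8}
Sum = 6 + 8 = 14

14


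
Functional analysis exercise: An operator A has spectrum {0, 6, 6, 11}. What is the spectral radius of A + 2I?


Spectrum of A + 2I = {2, 8, 8, 13}
Spectral radius = max |lambda| over the shifted spectrum
= max(2, 8, 8, 13) = 13

13


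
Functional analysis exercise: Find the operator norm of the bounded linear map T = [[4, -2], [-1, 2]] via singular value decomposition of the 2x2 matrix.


A^T A = [[17, -10], [-10, 8]]
trace(A^T A) = 25, det(A^T A) = 36
discriminant = 25^2 - 4*36 = 481
Largest eigenvalue of A^T A = (trace + sqrt(disc))/2 = 23.4659
||T|| = sqrt(23.4659) = 4.8442

4.8442


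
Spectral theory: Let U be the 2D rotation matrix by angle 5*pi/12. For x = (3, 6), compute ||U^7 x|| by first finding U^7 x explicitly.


U is a rotation by theta = 5*pi/12
U^7 = rotation by 7*theta = 35*pi/12 = 11*pi/12 (mod 2*pi)
cos(11*pi/12) = -0.9659, sin(11*pi/12) = 0.2588
U^7 x = (-0.9659 * 3 - 0.2588 * 6, 0.2588 * 3 + -0.9659 * 6)
= (-4.4507, -5.0191)
||U^7 x|| = sqrt((-4.4507)^2 + (-5.0191)^2) = sqrt(45.0000) = 6.7082

6.7082


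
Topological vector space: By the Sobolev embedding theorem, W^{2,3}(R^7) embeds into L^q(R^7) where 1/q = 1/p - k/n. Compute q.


Using the Sobolev embedding formula: 1/q = 1/p - k/n
1/q = 1/3 - 2/7 = 1/21
q = 1/(1/21) = 21

21.0000


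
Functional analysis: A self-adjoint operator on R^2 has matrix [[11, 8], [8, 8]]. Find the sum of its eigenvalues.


For a self-adjoint (symmetric) matrix, the eigenvalues are real.
The sum of eigenvalues equals the trace of the matrix.
trace = 11 + 8 = 19

19


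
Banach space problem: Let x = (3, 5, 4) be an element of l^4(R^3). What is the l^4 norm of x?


The l^4 norm = (sum |x_i|^4)^(1/4)
Sum of 4th powers = 81 + 625 + 256 = 962
||x||_4 = (962)^(1/4) = 5.5692

5.5692


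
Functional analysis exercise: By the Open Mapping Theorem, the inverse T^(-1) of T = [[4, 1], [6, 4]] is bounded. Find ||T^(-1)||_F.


det(T) = 4*4 - 1*6 = 10
T^(-1) = (1/10) * [[4, -1], [-6, 4]] = [[0.4000, -0.1000], [-0.6000, 0.4000]]
||T^(-1)||_F^2 = 0.4000^2 + (-0.1000)^2 + (-0.6000)^2 + 0.4000^2 = 0.6900
||T^(-1)||_F = sqrt(0.6900) = 0.8307

0.8307


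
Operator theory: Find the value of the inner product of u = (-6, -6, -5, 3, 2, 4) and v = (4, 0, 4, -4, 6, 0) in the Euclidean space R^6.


Computing the standard inner product <u, v> = sum u_i * v_i
= -6*4 + -6*0 + -5*4 + 3*-4 + 2*6 + 4*0
= -24 + 0 + -20 + -12 + 12 + 0
= -44

-44


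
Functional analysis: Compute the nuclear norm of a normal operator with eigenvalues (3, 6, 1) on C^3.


For a normal operator, singular values equal |eigenvalues|.
Trace norm = sum |lambda_i| = 3 + 6 + 1
= 10

10


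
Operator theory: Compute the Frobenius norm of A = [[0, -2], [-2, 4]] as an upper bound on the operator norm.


||A||_F^2 = sum a_ij^2
= 0^2 + (-2)^2 + (-2)^2 + 4^2
= 0 + 4 + 4 + 16 = 24
||A||_F = sqrt(24) = 4.8990

4.8990


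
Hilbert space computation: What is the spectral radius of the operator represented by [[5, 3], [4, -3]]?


For a 2x2 matrix, eigenvalues satisfy lambda^2 - (trace)*lambda + det = 0
trace = 5 + -3 = 2
det = 5*-3 - 3*4 = -27
discriminant = 2^2 - 4*(-27) = 112
spectral radius = max |eigenvalue| = 6.2915

6.2915


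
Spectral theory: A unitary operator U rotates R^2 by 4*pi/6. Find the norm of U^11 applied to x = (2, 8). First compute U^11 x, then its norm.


U is a rotation by theta = 4*pi/6
U^11 = rotation by 11*theta = 44*pi/6 = 8*pi/6 (mod 2*pi)
cos(8*pi/6) = -0.5000, sin(8*pi/6) = -0.8660
U^11 x = (-0.5000 * 2 - -0.8660 * 8, -0.8660 * 2 + -0.5000 * 8)
= (5.9282, -5.7321)
||U^11 x|| = sqrt(5.9282^2 + (-5.7321)^2) = sqrt(68.0000) = 8.2462

8.2462


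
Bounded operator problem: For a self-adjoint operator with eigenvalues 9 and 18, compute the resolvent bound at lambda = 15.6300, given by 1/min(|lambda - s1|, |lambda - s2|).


dist(15.6300, {9, 18}) = min(|15.6300 - 9|, |15.6300 - 18|)
= min(6.6300, 2.3700) = 2.3700
Resolvent bound = 1/2.3700 = 0.4219

0.4219


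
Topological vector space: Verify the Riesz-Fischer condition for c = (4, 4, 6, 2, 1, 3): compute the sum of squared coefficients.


sum |c_n|^2 = 4^2 + 4^2 + 6^2 + 2^2 + 1^2 + 3^2
= 16 + 16 + 36 + 4 + 1 + 9
= 82

82


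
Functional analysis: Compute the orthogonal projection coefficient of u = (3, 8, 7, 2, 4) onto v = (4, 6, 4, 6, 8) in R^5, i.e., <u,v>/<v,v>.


Computing <u,v> = 3*4 + 8*6 + 7*4 + 2*6 + 4*8 = 132
Computing <v,v> = 4^2 + 6^2 + 4^2 + 6^2 + 8^2 = 168
Projection coefficient = 132/168 = 0.7857

0.7857


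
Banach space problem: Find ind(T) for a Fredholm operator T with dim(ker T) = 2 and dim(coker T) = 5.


The Fredholm index is defined as ind(T) = dim(ker T) - dim(coker T)
= 2 - 5
= -3

-3


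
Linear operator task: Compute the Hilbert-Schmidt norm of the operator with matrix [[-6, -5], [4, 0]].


The Hilbert-Schmidt norm is sqrt(sum of squares of all entries).
Sum of squares = (-6)^2 + (-5)^2 + 4^2 + 0^2
= 36 + 25 + 16 + 0 = 77
||T||_HS = sqrt(77) = 8.7750

8.7750


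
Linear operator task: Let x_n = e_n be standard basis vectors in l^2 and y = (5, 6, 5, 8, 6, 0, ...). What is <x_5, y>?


x_5 = e_5 is the standard basis vector with 1 in position 5.
<x_5, y> = y_5 = 6
As n -> infinity, <x_n, y> -> 0, confirming weak convergence of (x_n) to 0.

6


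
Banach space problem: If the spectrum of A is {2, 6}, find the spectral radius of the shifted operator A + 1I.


Spectrum of A + 1I = {3, 7}
Spectral radius = max |lambda| over the shifted spectrum
= max(3, 7) = 7

7


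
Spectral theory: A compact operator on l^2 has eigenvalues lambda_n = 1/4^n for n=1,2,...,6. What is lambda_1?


The eigenvalue formula gives lambda_1 = 1/4^1
= 1/4
= 0.2500

0.2500


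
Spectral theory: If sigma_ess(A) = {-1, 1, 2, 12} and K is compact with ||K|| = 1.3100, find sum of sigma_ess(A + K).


By Weyl's theorem, the essential spectrum is invariant under compact perturbations.
sigma_ess(A + K) = sigma_ess(A) = {-1, 1, 2, 12}
Sum = -1 + 1 + 2 + 12 = 14

14


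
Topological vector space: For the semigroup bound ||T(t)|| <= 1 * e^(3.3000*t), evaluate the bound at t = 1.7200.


||T(1.7200)|| <= 1 * exp(3.3000 * 1.7200)
= 1 * exp(5.6760)
= 1 * 291.7800
= 291.7800

291.7800


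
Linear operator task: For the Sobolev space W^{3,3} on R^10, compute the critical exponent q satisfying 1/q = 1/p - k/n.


Using the Sobolev embedding formula: 1/q = 1/p - k/n
1/q = 1/3 - 3/10 = 1/30
q = 1/(1/30) = 30

30.0000


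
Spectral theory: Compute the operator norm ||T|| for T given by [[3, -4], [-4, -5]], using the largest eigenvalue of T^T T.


A^T A = [[25, 8], [8, 41]]
trace(A^T A) = 66, det(A^T A) = 961
discriminant = 66^2 - 4*961 = 512
Largest eigenvalue of A^T A = (trace + sqrt(disc))/2 = 44.3137
||T|| = sqrt(44.3137) = 6.6569

6.6569


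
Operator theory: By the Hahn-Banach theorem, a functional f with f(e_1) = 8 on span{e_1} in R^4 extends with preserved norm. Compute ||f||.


The norm of f is given by ||f|| = sup_{||x||=1} |f(x)|.
On span{e_1}, ||e_1|| = 1, so ||f|| = |f(e_1)| / ||e_1||
= |8| / 1 = 8.0000

8.0000


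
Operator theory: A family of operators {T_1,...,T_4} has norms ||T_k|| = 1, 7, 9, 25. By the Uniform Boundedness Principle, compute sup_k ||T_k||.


By the Uniform Boundedness Principle, the supremum of norms is finite.
sup_k ||T_k|| = max(1, 7, 9, 25) = 25

25


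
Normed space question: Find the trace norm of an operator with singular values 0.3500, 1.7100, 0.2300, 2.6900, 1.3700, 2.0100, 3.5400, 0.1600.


The nuclear norm is the sum of all singular values.
||T||_1 = 0.3500 + 1.7100 + 0.2300 + 2.6900 + 1.3700 + 2.0100 + 3.5400 + 0.1600
= 12.0600

12.0600


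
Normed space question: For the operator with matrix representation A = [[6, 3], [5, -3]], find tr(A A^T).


trace(A * A^T) = sum of squares of all entries
= 6^2 + 3^2 + 5^2 + (-3)^2
= 36 + 9 + 25 + 9
= 79

79


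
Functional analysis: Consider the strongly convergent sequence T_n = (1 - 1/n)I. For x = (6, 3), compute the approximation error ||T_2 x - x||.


T_2 x - x = (1 - 1/2)x - x = -x/2
||x|| = sqrt(45) = 6.7082
||T_2 x - x|| = ||x||/2 = 6.7082/2 = 3.3541

3.3541


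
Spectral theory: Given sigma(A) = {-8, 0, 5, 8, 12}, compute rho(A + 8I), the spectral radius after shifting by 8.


Spectrum of A + 8I = {0, 8, 13, 16, 20}
Spectral radius = max |lambda| over the shifted spectrum
= max(0, 8, 13, 16, 20) = 20

20


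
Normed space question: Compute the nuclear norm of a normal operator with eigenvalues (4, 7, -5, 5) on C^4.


For a normal operator, singular values equal |eigenvalues|.
Trace norm = sum |lambda_i| = 4 + 7 + 5 + 5
= 21

21


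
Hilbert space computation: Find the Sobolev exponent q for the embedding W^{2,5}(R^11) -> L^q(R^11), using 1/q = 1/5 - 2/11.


Using the Sobolev embedding formula: 1/q = 1/p - k/n
1/q = 1/5 - 2/11 = 1/55
q = 1/(1/55) = 55

55.0000


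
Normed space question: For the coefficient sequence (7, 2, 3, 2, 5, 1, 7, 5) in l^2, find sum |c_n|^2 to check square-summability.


sum |c_n|^2 = 7^2 + 2^2 + 3^2 + 2^2 + 5^2 + 1^2 + 7^2 + 5^2
= 49 + 4 + 9 + 4 + 25 + 1 + 49 + 25
= 166

166


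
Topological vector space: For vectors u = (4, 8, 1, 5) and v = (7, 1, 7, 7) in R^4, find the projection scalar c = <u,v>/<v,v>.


Computing <u,v> = 4*7 + 8*1 + 1*7 + 5*7 = 78
Computing <v,v> = 7^2 + 1^2 + 7^2 + 7^2 = 148
Projection coefficient = 78/148 = 0.5270

0.5270


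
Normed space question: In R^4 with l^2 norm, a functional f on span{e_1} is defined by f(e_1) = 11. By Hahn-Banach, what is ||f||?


The norm of f is given by ||f|| = sup_{||x||=1} |f(x)|.
On span{e_1}, ||e_1|| = 1, so ||f|| = |f(e_1)| / ||e_1||
= |11| / 1 = 11.0000

11.0000


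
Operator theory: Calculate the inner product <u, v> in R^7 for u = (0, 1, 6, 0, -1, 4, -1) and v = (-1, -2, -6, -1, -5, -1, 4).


Computing the standard inner product <u, v> = sum u_i * v_i
= 0*-1 + 1*-2 + 6*-6 + 0*-1 + -1*-5 + 4*-1 + -1*4
= 0 + -2 + -36 + 0 + 5 + -4 + -4
= -41

-41


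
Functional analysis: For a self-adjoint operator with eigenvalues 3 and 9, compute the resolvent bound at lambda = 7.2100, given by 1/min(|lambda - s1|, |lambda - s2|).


dist(7.2100, {3, 9}) = min(|7.2100 - 3|, |7.2100 - 9|)
= min(4.2100, 1.7900) = 1.7900
Resolvent bound = 1/1.7900 = 0.5587

0.5587


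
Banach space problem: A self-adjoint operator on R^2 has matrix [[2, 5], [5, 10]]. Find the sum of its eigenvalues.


For a self-adjoint (symmetric) matrix, the eigenvalues are real.
The sum of eigenvalues equals the trace of the matrix.
trace = 2 + 10 = 12

12


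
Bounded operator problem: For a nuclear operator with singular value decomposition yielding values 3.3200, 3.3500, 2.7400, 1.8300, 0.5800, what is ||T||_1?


The nuclear norm is the sum of all singular values.
||T||_1 = 3.3200 + 3.3500 + 2.7400 + 1.8300 + 0.5800
= 11.8200

11.8200


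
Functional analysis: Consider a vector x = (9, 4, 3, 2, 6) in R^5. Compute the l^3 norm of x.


The l^3 norm = (sum |x_i|^3)^(1/3)
Sum of 3th powers = 729 + 64 + 27 + 8 + 216 = 1044
||x||_3 = (1044)^(1/3) = 10.1446

10.1446


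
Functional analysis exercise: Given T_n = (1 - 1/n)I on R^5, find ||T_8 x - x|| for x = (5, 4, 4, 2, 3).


T_8 x - x = (1 - 1/8)x - x = -x/8
||x|| = sqrt(70) = 8.3666
||T_8 x - x|| = ||x||/8 = 8.3666/8 = 1.0458

1.0458


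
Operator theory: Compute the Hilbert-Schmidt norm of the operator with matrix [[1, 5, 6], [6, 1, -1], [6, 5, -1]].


The Hilbert-Schmidt norm is sqrt(sum of squares of all entries).
Sum of squares = 1^2 + 5^2 + 6^2 + 6^2 + 1^2 + (-1)^2 + 6^2 + 5^2 + (-1)^2
= 1 + 25 + 36 + 36 + 1 + 1 + 36 + 25 + 1 = 162
||T||_HS = sqrt(162) = 12.7279

12.7279


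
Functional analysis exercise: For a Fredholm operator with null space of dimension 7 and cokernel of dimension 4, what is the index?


The Fredholm index is defined as ind(T) = dim(ker T) - dim(coker T)
= 7 - 4
= 3

3


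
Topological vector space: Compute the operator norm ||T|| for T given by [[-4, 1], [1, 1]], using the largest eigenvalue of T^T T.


A^T A = [[17, -3], [-3, 2]]
trace(A^T A) = 19, det(A^T A) = 25
discriminant = 19^2 - 4*25 = 261
Largest eigenvalue of A^T A = (trace + sqrt(disc))/2 = 17.5777
||T|| = sqrt(17.5777) = 4.1926

4.1926


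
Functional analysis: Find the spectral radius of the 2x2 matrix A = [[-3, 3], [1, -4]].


For a 2x2 matrix, eigenvalues satisfy lambda^2 - (trace)*lambda + det = 0
trace = -3 + -4 = -7
det = -3*-4 - 3*1 = 9
discriminant = (-7)^2 - 4*(9) = 13
spectral radius = max |eigenvalue| = 5.3028

5.3028


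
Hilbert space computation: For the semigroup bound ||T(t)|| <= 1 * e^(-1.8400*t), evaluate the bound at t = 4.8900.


||T(4.8900)|| <= 1 * exp(-1.8400 * 4.8900)
= 1 * exp(-8.9976)
= 1 * 1.2371e-04
= 1.2371e-04

1.2371e-04


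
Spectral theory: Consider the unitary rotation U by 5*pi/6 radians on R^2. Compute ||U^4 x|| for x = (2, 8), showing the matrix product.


U is a rotation by theta = 5*pi/6
U^4 = rotation by 4*theta = 20*pi/6 = 8*pi/6 (mod 2*pi)
cos(8*pi/6) = -0.5000, sin(8*pi/6) = -0.8660
U^4 x = (-0.5000 * 2 - -0.8660 * 8, -0.8660 * 2 + -0.5000 * 8)
= (5.9282, -5.7321)
||U^4 x|| = sqrt(5.9282^2 + (-5.7321)^2) = sqrt(68.0000) = 8.2462

8.2462


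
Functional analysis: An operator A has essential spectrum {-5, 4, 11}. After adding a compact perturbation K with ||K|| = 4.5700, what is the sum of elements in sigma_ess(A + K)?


By Weyl's theorem, the essential spectrum is invariant under compact perturbations.
sigma_ess(A + K) = sigma_ess(A) = {-5, 4, 11}
Sum = -5 + 4 + 11 = 10

10


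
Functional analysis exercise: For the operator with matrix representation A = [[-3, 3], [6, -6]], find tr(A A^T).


trace(A * A^T) = sum of squares of all entries
= (-3)^2 + 3^2 + 6^2 + (-6)^2
= 9 + 9 + 36 + 36
= 90

90


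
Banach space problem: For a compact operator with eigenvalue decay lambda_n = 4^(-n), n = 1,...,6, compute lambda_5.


The eigenvalue formula gives lambda_5 = 1/4^5
= 1/1024
= 9.7656e-04

9.7656e-04


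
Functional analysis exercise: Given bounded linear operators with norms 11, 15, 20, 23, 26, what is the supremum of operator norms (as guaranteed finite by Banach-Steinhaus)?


By the Uniform Boundedness Principle, the supremum of norms is finite.
sup_k ||T_k|| = max(11, 15, 20, 23, 26) = 26

26


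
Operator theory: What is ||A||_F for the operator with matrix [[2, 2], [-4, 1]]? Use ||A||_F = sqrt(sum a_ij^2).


||A||_F^2 = sum a_ij^2
= 2^2 + 2^2 + (-4)^2 + 1^2
= 4 + 4 + 16 + 1 = 25
||A||_F = sqrt(25) = 5.0000

5.0000


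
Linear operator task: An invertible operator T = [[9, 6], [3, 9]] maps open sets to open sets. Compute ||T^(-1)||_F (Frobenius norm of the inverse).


det(T) = 9*9 - 6*3 = 63
T^(-1) = (1/63) * [[9, -6], [-3, 9]] = [[0.1429, -0.0952], [-0.0476, 0.1429]]
||T^(-1)||_F^2 = 0.1429^2 + (-0.0952)^2 + (-0.0476)^2 + 0.1429^2 = 0.0522
||T^(-1)||_F = sqrt(0.0522) = 0.2284

0.2284


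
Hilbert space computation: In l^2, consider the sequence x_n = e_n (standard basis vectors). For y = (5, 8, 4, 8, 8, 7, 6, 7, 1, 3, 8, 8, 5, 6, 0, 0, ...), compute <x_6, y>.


x_6 = e_6 is the standard basis vector with 1 in position 6.
<x_6, y> = y_6 = 7
As n -> infinity, <x_n, y> -> 0, confirming weak convergence of (x_n) to 0.

7


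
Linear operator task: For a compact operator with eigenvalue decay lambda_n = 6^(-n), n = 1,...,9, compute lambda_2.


The eigenvalue formula gives lambda_2 = 1/6^2
= 1/36
= 0.0278

0.0278


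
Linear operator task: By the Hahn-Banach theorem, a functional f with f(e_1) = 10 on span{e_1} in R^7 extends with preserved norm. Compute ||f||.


The norm of f is given by ||f|| = sup_{||x||=1} |f(x)|.
On span{e_1}, ||e_1|| = 1, so ||f|| = |f(e_1)| / ||e_1||
= |10| / 1 = 10.0000

10.0000


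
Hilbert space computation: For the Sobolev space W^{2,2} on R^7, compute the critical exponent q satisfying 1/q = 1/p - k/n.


Using the Sobolev embedding formula: 1/q = 1/p - k/n
1/q = 1/2 - 2/7 = 3/14
q = 1/(3/14) = 14/3 = 4.6667

4.6667


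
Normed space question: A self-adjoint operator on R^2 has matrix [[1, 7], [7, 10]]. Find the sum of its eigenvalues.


For a self-adjoint (symmetric) matrix, the eigenvalues are real.
The sum of eigenvalues equals the trace of the matrix.
trace = 1 + 10 = 11

11


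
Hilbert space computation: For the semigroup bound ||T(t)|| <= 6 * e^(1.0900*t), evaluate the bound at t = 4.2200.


||T(4.2200)|| <= 6 * exp(1.0900 * 4.2200)
= 6 * exp(4.5998)
= 6 * 99.4644
= 596.7865

596.7865


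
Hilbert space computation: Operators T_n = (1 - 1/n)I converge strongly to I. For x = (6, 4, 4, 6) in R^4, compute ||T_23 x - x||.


T_23 x - x = (1 - 1/23)x - x = -x/23
||x|| = sqrt(104) = 10.1980
||T_23 x - x|| = ||x||/23 = 10.1980/23 = 0.4434

0.4434


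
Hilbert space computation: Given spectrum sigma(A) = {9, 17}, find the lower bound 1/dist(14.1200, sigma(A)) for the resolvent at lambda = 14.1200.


dist(14.1200, {9, 17}) = min(|14.1200 - 9|, |14.1200 - 17|)
= min(5.1200, 2.8800) = 2.8800
Resolvent bound = 1/2.8800 = 0.3472

0.3472


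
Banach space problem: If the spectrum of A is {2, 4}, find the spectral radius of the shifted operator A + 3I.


Spectrum of A + 3I = {5, 7}
Spectral radius = max |lambda| over the shifted spectrum
= max(5, 7) = 7

7


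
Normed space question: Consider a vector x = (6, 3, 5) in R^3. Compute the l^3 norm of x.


The l^3 norm = (sum |x_i|^3)^(1/3)
Sum of 3th powers = 216 + 27 + 125 = 368
||x||_3 = (368)^(1/3) = 7.1661

7.1661


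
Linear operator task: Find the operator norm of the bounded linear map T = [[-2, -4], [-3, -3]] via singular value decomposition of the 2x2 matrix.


A^T A = [[13, 17], [17, 25]]
trace(A^T A) = 38, det(A^T A) = 36
discriminant = 38^2 - 4*36 = 1300
Largest eigenvalue of A^T A = (trace + sqrt(disc))/2 = 37.0278
||T|| = sqrt(37.0278) = 6.0850

6.0850
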